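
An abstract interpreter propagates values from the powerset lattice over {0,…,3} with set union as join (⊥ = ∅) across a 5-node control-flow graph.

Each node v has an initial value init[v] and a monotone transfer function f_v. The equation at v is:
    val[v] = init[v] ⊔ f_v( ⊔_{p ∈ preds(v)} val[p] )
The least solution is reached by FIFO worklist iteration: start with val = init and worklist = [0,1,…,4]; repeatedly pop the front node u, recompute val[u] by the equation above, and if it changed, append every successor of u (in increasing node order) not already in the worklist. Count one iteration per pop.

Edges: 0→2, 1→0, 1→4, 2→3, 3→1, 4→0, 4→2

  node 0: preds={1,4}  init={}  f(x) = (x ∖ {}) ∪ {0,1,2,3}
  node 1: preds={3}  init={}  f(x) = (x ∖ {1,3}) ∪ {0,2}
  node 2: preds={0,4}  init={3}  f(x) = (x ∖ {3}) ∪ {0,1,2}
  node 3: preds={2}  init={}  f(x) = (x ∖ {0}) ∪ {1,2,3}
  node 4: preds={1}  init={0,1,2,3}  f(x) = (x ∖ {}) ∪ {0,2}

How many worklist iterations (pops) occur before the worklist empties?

7

Iteration log — 7 steps:
  step 1. node 0  ⊔preds={0,1,2,3}  new={0,1,2,3}  old={}  +wl: 
  step 2. node 1  ⊔preds={}  new={0,2}  old={}  +wl: 0
  step 3. node 2  ⊔preds={0,1,2,3}  new={0,1,2,3}  old={3}  +wl: 
  step 4. node 3  ⊔preds={0,1,2,3}  new={1,2,3}  old={}  +wl: 1
  step 5. node 4  ⊔preds={0,2}  new={0,1,2,3}  stable
  step 6. node 0  ⊔preds={0,1,2,3}  new={0,1,2,3}  stable
  step 7. node 1  ⊔preds={1,2,3}  new={0,2}  stable

Least fixpoint reached:
  node 0: {0,1,2,3}
  node 1: {0,2}
  node 2: {0,1,2,3}
  node 3: {1,2,3}
  node 4: {0,1,2,3}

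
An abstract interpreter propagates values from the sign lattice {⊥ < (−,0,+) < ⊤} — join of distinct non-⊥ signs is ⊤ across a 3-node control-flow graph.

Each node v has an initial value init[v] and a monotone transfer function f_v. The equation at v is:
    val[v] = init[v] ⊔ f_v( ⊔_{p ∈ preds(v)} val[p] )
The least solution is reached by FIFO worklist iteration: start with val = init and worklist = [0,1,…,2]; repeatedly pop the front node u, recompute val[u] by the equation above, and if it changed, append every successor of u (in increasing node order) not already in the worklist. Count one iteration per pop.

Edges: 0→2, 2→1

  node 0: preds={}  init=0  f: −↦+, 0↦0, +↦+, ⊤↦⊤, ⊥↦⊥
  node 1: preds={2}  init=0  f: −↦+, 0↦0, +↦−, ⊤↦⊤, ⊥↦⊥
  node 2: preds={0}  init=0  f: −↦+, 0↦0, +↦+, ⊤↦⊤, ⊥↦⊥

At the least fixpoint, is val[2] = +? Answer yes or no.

Iteration log — 3 steps:
  step 1. node 0  ⊔preds=⊥  new=0  stable
  step 2. node 1  ⊔preds=0  new=0  stable
  step 3. node 2  ⊔preds=0  new=0  stable

Least fixpoint reached:
  node 0: 0
  node 1: 0
  node 2: 0

no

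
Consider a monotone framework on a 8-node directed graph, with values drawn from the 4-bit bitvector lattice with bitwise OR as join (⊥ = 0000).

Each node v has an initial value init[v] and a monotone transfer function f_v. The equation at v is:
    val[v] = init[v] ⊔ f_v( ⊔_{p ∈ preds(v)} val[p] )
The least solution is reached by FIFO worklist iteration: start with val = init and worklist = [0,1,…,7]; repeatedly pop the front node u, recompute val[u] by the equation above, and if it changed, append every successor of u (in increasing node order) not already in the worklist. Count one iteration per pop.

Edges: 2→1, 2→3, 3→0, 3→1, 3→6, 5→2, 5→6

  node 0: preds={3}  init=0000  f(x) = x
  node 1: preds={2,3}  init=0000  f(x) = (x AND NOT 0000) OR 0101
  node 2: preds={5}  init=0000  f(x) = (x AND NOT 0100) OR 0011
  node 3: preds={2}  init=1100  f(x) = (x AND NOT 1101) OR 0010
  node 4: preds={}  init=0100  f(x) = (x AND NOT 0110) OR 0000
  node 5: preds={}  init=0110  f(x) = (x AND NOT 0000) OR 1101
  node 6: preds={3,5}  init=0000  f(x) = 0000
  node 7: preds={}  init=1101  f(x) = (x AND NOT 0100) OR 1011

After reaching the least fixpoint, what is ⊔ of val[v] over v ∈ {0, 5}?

Iteration log — 13 steps:
  step 1. node 0  ⊔preds=1100  new=1100  old=0000  +wl: 
  step 2. node 1  ⊔preds=1100  new=1101  old=0000  +wl: 
  step 3. node 2  ⊔preds=0110  new=0011  old=0000  +wl: 1
  step 4. node 3  ⊔preds=0011  new=1110  old=1100  +wl: 0
  step 5. node 4  ⊔preds=0000  new=0100  stable
  step 6. node 5  ⊔preds=0000  new=1111  old=0110  +wl: 2
  step 7. node 6  ⊔preds=1111  new=0000  stable
  step 8. node 7  ⊔preds=0000  new=1111  old=1101  +wl: 
  step 9. node 1  ⊔preds=1111  new=1111  old=1101  +wl: 
  step 10. node 0  ⊔preds=1110  new=1110  old=1100  +wl: 
  step 11. node 2  ⊔preds=1111  new=1011  old=0011  +wl: 1,3
  step 12. node 1  ⊔preds=1111  new=1111  stable
  step 13. node 3  ⊔preds=1011  new=1110  stable

Least fixpoint reached:
  node 0: 1110
  node 1: 1111
  node 2: 1011
  node 3: 1110
  node 4: 0100
  node 5: 1111
  node 6: 0000
  node 7: 1111

1111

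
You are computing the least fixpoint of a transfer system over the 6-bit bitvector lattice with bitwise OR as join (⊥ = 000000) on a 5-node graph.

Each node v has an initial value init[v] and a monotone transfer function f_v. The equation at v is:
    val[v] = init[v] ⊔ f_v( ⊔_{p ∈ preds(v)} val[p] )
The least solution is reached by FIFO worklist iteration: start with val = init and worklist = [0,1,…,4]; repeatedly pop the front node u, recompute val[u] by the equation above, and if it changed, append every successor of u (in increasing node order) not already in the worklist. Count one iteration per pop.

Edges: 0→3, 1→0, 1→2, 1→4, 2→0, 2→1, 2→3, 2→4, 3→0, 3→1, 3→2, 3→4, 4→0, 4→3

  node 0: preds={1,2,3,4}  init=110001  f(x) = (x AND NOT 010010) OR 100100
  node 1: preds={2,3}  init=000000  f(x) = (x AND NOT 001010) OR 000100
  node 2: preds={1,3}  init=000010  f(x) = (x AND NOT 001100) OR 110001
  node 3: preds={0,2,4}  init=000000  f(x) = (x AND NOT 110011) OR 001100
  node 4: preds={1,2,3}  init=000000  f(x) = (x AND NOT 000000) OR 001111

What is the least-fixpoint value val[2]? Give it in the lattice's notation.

110011

Iteration log — 11 steps:
  step 1. node 0  ⊔preds=000010  new=110101  old=110001  +wl: 
  step 2. node 1  ⊔preds=000010  new=000100  old=000000  +wl: 0
  step 3. node 2  ⊔preds=000100  new=110011  old=000010  +wl: 1
  step 4. node 3  ⊔preds=110111  new=001100  old=000000  +wl: 2
  step 5. node 4  ⊔preds=111111  new=111111  old=000000  +wl: 3
  step 6. node 0  ⊔preds=111111  new=111101  old=110101  +wl: 
  step 7. node 1  ⊔preds=111111  new=110101  old=000100  +wl: 0,4
  step 8. node 2  ⊔preds=111101  new=110011  stable
  step 9. node 3  ⊔preds=111111  new=001100  stable
  step 10. node 0  ⊔preds=111111  new=111101  stable
  step 11. node 4  ⊔preds=111111  new=111111  stable

Least fixpoint reached:
  node 0: 111101
  node 1: 110101
  node 2: 110011
  node 3: 001100
  node 4: 111111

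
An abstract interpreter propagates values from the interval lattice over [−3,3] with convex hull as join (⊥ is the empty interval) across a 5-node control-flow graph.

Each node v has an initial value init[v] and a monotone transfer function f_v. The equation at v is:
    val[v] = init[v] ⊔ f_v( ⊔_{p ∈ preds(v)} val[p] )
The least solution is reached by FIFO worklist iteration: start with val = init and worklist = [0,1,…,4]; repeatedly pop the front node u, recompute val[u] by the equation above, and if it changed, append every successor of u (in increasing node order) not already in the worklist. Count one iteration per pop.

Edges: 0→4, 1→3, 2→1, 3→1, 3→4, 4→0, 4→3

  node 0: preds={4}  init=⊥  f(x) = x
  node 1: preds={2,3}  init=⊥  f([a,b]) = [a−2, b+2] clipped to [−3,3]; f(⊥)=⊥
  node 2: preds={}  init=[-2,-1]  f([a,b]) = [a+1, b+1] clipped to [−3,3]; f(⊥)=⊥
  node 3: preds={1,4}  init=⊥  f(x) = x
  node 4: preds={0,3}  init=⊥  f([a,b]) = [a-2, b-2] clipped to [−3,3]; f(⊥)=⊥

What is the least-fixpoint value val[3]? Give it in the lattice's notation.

Worklist (13 pops):
  #1 pop 0: in=⊥ → ⊥ (no change)
  #2 pop 1: in=[-2,-1] → [-3,1] (was ⊥); enqueue []
  #3 pop 2: in=⊥ → [-2,-1] (no change)
  #4 pop 3: in=[-3,1] → [-3,1] (was ⊥); enqueue [1]
  #5 pop 4: in=[-3,1] → [-3,-1] (was ⊥); enqueue [0,3]
  #6 pop 1: in=[-3,1] → [-3,3] (was [-3,1]); enqueue []
  #7 pop 0: in=[-3,-1] → [-3,-1] (was ⊥); enqueue [4]
  #8 pop 3: in=[-3,3] → [-3,3] (was [-3,1]); enqueue [1]
  #9 pop 4: in=[-3,3] → [-3,1] (was [-3,-1]); enqueue [0,3]
  #10 pop 1: in=[-3,3] → [-3,3] (no change)
  #11 pop 0: in=[-3,1] → [-3,1] (was [-3,-1]); enqueue [4]
  #12 pop 3: in=[-3,3] → [-3,3] (no change)
  #13 pop 4: in=[-3,3] → [-3,1] (no change)

Fixpoint:
  val[0] = [-3,1]
  val[1] = [-3,3]
  val[2] = [-2,-1]
  val[3] = [-3,3]
  val[4] = [-3,1]

[-3,3]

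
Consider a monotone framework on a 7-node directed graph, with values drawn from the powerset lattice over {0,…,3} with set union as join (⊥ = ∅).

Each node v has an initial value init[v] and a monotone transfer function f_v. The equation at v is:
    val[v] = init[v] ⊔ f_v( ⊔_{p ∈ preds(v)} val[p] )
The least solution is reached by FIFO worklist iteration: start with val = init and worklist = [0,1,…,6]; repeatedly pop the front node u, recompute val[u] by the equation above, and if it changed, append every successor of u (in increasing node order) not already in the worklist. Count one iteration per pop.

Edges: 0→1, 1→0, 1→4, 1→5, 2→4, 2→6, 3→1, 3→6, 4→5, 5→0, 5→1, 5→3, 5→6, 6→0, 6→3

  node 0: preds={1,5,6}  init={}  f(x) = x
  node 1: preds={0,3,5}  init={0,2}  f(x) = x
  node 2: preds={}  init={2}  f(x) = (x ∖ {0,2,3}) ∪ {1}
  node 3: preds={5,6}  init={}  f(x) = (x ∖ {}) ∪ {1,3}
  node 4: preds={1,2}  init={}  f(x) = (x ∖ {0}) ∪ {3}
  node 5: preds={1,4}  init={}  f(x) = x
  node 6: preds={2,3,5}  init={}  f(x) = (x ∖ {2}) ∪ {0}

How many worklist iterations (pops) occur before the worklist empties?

Iteration log — 14 steps:
  step 1. node 0  ⊔preds={0,2}  new={0,2}  old={}  +wl: 
  step 2. node 1  ⊔preds={0,2}  new={0,2}  stable
  step 3. node 2  ⊔preds={}  new={1,2}  old={2}  +wl: 
  step 4. node 3  ⊔preds={}  new={1,3}  old={}  +wl: 1
  step 5. node 4  ⊔preds={0,1,2}  new={1,2,3}  old={}  +wl: 
  step 6. node 5  ⊔preds={0,1,2,3}  new={0,1,2,3}  old={}  +wl: 0,3
  step 7. node 6  ⊔preds={0,1,2,3}  new={0,1,3}  old={}  +wl: 
  step 8. node 1  ⊔preds={0,1,2,3}  new={0,1,2,3}  old={0,2}  +wl: 4,5
  step 9. node 0  ⊔preds={0,1,2,3}  new={0,1,2,3}  old={0,2}  +wl: 1
  step 10. node 3  ⊔preds={0,1,2,3}  new={0,1,2,3}  old={1,3}  +wl: 6
  step 11. node 4  ⊔preds={0,1,2,3}  new={1,2,3}  stable
  step 12. node 5  ⊔preds={0,1,2,3}  new={0,1,2,3}  stable
  step 13. node 1  ⊔preds={0,1,2,3}  new={0,1,2,3}  stable
  step 14. node 6  ⊔preds={0,1,2,3}  new={0,1,3}  stable

Least fixpoint reached:
  node 0: {0,1,2,3}
  node 1: {0,1,2,3}
  node 2: {1,2}
  node 3: {0,1,2,3}
  node 4: {1,2,3}
  node 5: {0,1,2,3}
  node 6: {0,1,3}

14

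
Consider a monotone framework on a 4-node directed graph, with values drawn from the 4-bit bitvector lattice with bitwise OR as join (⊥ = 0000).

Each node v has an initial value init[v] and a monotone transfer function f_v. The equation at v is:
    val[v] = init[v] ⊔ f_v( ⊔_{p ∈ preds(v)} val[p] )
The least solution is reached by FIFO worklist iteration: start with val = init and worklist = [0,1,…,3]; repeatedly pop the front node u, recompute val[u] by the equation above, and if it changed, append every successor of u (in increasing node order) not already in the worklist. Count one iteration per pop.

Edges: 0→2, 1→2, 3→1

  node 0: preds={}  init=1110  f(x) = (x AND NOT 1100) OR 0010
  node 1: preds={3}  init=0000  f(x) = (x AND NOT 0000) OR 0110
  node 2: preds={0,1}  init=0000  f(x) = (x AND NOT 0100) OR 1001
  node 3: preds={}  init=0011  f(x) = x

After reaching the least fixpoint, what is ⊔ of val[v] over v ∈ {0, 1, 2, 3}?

Iteration log — 4 steps:
  step 1. node 0  ⊔preds=0000  new=1110  stable
  step 2. node 1  ⊔preds=0011  new=0111  old=0000  +wl: 
  step 3. node 2  ⊔preds=1111  new=1011  old=0000  +wl: 
  step 4. node 3  ⊔preds=0000  new=0011  stable

Least fixpoint reached:
  node 0: 1110
  node 1: 0111
  node 2: 1011
  node 3: 0011

1111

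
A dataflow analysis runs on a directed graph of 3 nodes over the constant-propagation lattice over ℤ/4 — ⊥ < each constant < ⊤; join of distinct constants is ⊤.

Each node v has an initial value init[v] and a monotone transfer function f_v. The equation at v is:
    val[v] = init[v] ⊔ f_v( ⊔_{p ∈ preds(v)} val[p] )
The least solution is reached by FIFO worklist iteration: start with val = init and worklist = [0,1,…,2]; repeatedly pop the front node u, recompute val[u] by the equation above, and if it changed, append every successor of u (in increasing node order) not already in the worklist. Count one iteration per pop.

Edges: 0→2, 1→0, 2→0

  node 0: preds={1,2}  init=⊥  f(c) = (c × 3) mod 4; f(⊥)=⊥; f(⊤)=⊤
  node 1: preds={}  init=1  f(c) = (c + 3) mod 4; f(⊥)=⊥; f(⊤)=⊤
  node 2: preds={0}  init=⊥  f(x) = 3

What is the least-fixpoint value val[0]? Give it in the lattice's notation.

⊤

Iteration log — 5 steps:
  step 1. node 0  ⊔preds=1  new=3  old=⊥  +wl: 
  step 2. node 1  ⊔preds=⊥  new=1  stable
  step 3. node 2  ⊔preds=3  new=3  old=⊥  +wl: 0
  step 4. node 0  ⊔preds=⊤  new=⊤  old=3  +wl: 2
  step 5. node 2  ⊔preds=⊤  new=3  stable

Least fixpoint reached:
  node 0: ⊤
  node 1: 1
  node 2: 3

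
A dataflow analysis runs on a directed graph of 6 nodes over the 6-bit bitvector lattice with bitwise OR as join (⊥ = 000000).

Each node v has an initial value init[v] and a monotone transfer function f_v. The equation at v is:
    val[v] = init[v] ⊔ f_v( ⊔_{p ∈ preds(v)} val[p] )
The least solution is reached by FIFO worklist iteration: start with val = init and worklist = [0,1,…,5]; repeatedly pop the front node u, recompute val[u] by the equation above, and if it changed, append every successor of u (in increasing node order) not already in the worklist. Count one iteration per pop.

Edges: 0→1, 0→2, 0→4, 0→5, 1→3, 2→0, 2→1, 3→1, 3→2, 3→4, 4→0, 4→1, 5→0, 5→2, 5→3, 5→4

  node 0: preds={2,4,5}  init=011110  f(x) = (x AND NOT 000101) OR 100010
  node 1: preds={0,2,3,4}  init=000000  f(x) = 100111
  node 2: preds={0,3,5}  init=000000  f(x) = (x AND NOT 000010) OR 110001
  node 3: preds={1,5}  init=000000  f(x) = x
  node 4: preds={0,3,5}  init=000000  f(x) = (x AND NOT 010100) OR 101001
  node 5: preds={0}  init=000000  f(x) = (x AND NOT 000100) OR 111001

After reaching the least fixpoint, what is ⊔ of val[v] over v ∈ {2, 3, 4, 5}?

111111

Iteration log — 13 steps:
  step 1. node 0  ⊔preds=000000  new=111110  old=011110  +wl: 
  step 2. node 1  ⊔preds=111110  new=100111  old=000000  +wl: 
  step 3. node 2  ⊔preds=111110  new=111101  old=000000  +wl: 0,1
  step 4. node 3  ⊔preds=100111  new=100111  old=000000  +wl: 2
  step 5. node 4  ⊔preds=111111  new=101011  old=000000  +wl: 
  step 6. node 5  ⊔preds=111110  new=111011  old=000000  +wl: 3,4
  step 7. node 0  ⊔preds=111111  new=111110  stable
  step 8. node 1  ⊔preds=111111  new=100111  stable
  step 9. node 2  ⊔preds=111111  new=111101  stable
  step 10. node 3  ⊔preds=111111  new=111111  old=100111  +wl: 1,2
  step 11. node 4  ⊔preds=111111  new=101011  stable
  step 12. node 1  ⊔preds=111111  new=100111  stable
  step 13. node 2  ⊔preds=111111  new=111101  stable

Least fixpoint reached:
  node 0: 111110
  node 1: 100111
  node 2: 111101
  node 3: 111111
  node 4: 101011
  node 5: 111011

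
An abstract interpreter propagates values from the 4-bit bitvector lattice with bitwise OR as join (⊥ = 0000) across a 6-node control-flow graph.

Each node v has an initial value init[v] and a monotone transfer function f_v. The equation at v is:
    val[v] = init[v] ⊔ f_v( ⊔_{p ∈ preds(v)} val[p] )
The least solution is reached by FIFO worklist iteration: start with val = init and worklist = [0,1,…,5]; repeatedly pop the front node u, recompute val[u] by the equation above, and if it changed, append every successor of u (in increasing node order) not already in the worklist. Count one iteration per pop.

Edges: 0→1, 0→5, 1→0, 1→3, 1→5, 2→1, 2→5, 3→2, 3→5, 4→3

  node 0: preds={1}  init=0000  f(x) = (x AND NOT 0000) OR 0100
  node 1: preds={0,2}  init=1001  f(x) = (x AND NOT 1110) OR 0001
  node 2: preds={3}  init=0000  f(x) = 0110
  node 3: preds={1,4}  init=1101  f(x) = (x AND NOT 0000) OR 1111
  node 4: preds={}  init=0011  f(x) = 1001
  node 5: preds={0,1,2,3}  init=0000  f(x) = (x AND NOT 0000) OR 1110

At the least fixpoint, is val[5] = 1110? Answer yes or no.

Worklist (9 pops):
  #1 pop 0: in=1001 → 1101 (was 0000); enqueue []
  #2 pop 1: in=1101 → 1001 (no change)
  #3 pop 2: in=1101 → 0110 (was 0000); enqueue [1]
  #4 pop 3: in=1011 → 1111 (was 1101); enqueue [2]
  #5 pop 4: in=0000 → 1011 (was 0011); enqueue [3]
  #6 pop 5: in=1111 → 1111 (was 0000); enqueue []
  #7 pop 1: in=1111 → 1001 (no change)
  #8 pop 2: in=1111 → 0110 (no change)
  #9 pop 3: in=1011 → 1111 (no change)

Fixpoint:
  val[0] = 1101
  val[1] = 1001
  val[2] = 0110
  val[3] = 1111
  val[4] = 1011
  val[5] = 1111

no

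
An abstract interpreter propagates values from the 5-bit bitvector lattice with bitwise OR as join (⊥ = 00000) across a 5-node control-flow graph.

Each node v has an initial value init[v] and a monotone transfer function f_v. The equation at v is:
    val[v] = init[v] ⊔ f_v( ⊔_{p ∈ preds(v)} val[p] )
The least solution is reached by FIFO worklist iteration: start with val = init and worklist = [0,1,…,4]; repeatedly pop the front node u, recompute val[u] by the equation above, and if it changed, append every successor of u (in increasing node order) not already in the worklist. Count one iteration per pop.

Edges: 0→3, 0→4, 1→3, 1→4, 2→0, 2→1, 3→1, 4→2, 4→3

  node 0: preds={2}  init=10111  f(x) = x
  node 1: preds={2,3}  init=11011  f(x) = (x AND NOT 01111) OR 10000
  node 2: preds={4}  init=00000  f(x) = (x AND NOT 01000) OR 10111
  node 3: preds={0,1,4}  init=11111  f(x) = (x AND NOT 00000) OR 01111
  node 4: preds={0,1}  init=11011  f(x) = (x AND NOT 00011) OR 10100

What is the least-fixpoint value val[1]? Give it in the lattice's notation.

Worklist (9 pops):
  #1 pop 0: in=00000 → 10111 (no change)
  #2 pop 1: in=11111 → 11011 (no change)
  #3 pop 2: in=11011 → 10111 (was 00000); enqueue [0,1]
  #4 pop 3: in=11111 → 11111 (no change)
  #5 pop 4: in=11111 → 11111 (was 11011); enqueue [2,3]
  #6 pop 0: in=10111 → 10111 (no change)
  #7 pop 1: in=11111 → 11011 (no change)
  #8 pop 2: in=11111 → 10111 (no change)
  #9 pop 3: in=11111 → 11111 (no change)

Fixpoint:
  val[0] = 10111
  val[1] = 11011
  val[2] = 10111
  val[3] = 11111
  val[4] = 11111

11011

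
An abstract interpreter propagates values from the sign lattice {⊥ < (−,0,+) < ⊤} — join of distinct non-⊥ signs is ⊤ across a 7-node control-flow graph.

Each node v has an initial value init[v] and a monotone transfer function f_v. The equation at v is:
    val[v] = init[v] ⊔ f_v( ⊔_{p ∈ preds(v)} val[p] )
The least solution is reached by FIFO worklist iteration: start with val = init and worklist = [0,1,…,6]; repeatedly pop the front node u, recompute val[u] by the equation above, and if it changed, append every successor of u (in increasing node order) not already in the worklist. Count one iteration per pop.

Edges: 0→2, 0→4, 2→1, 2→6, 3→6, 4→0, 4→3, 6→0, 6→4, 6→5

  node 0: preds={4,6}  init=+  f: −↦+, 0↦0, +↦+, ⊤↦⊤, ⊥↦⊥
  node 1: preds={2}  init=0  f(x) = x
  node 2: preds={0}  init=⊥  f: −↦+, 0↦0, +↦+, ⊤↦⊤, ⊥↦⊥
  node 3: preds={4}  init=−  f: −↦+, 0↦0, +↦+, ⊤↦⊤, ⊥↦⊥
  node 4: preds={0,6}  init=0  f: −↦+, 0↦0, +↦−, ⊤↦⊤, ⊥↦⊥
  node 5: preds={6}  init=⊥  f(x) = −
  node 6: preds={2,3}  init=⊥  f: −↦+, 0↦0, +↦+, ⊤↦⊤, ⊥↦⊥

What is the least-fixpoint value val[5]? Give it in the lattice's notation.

Iteration log — 12 steps:
  step 1. node 0  ⊔preds=0  new=⊤  old=+  +wl: 
  step 2. node 1  ⊔preds=⊥  new=0  stable
  step 3. node 2  ⊔preds=⊤  new=⊤  old=⊥  +wl: 1
  step 4. node 3  ⊔preds=0  new=⊤  old=−  +wl: 
  step 5. node 4  ⊔preds=⊤  new=⊤  old=0  +wl: 0,3
  step 6. node 5  ⊔preds=⊥  new=−  old=⊥  +wl: 
  step 7. node 6  ⊔preds=⊤  new=⊤  old=⊥  +wl: 4,5
  step 8. node 1  ⊔preds=⊤  new=⊤  old=0  +wl: 
  step 9. node 0  ⊔preds=⊤  new=⊤  stable
  step 10. node 3  ⊔preds=⊤  new=⊤  stable
  step 11. node 4  ⊔preds=⊤  new=⊤  stable
  step 12. node 5  ⊔preds=⊤  new=−  stable

Least fixpoint reached:
  node 0: ⊤
  node 1: ⊤
  node 2: ⊤
  node 3: ⊤
  node 4: ⊤
  node 5: −
  node 6: ⊤

−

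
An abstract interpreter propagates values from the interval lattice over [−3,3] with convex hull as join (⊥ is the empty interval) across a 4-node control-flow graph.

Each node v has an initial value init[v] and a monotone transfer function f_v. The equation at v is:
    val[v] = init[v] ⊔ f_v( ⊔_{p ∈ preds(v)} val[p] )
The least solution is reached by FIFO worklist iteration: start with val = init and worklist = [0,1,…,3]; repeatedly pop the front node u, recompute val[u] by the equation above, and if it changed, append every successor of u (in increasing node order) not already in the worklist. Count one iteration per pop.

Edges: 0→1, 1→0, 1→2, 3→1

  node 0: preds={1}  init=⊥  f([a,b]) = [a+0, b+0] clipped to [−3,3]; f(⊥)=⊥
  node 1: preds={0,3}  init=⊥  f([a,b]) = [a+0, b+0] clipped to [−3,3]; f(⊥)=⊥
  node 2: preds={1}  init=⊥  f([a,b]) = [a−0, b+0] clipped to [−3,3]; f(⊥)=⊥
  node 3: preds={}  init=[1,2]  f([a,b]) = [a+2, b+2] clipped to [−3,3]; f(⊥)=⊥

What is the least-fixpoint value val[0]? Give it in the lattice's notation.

Trace (6 dequeues):
  [1] u=0 | in ⊥ | out ⊥ | ==
  [2] u=1 | in [1,2] | out [1,2] | prev ⊥ | push {0}
  [3] u=2 | in [1,2] | out [1,2] | prev ⊥ | push {}
  [4] u=3 | in ⊥ | out [1,2] | ==
  [5] u=0 | in [1,2] | out [1,2] | prev ⊥ | push {1}
  [6] u=1 | in [1,2] | out [1,2] | ==

Converged values:
  [0] [1,2]
  [1] [1,2]
  [2] [1,2]
  [3] [1,2]

[1,2]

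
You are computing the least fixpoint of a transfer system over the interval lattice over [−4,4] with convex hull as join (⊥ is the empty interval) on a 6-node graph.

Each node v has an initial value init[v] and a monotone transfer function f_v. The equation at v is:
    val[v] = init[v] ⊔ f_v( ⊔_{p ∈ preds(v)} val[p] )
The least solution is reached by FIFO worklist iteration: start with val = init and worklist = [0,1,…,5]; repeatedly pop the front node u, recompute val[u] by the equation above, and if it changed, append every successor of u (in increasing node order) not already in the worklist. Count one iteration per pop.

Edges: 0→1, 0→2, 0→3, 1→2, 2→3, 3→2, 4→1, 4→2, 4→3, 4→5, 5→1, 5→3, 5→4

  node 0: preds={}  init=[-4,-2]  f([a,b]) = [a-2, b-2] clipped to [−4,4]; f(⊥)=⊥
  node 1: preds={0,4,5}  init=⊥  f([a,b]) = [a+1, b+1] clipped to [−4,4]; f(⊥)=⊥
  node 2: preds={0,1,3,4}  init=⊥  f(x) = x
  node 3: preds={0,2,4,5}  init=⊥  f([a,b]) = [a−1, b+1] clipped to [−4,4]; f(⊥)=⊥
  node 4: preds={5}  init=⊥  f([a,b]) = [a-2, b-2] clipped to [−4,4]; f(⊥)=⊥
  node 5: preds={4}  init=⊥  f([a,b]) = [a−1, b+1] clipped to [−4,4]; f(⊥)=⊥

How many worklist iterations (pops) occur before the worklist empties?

Iteration log — 16 steps:
  step 1. node 0  ⊔preds=⊥  new=[-4,-2]  stable
  step 2. node 1  ⊔preds=[-4,-2]  new=[-3,-1]  old=⊥  +wl: 
  step 3. node 2  ⊔preds=[-4,-1]  new=[-4,-1]  old=⊥  +wl: 
  step 4. node 3  ⊔preds=[-4,-1]  new=[-4,0]  old=⊥  +wl: 2
  step 5. node 4  ⊔preds=⊥  new=⊥  stable
  step 6. node 5  ⊔preds=⊥  new=⊥  stable
  step 7. node 2  ⊔preds=[-4,0]  new=[-4,0]  old=[-4,-1]  +wl: 3
  step 8. node 3  ⊔preds=[-4,0]  new=[-4,1]  old=[-4,0]  +wl: 2
  step 9. node 2  ⊔preds=[-4,1]  new=[-4,1]  old=[-4,0]  +wl: 3
  step 10. node 3  ⊔preds=[-4,1]  new=[-4,2]  old=[-4,1]  +wl: 2
  step 11. node 2  ⊔preds=[-4,2]  new=[-4,2]  old=[-4,1]  +wl: 3
  step 12. node 3  ⊔preds=[-4,2]  new=[-4,3]  old=[-4,2]  +wl: 2
  step 13. node 2  ⊔preds=[-4,3]  new=[-4,3]  old=[-4,2]  +wl: 3
  step 14. node 3  ⊔preds=[-4,3]  new=[-4,4]  old=[-4,3]  +wl: 2
  step 15. node 2  ⊔preds=[-4,4]  new=[-4,4]  old=[-4,3]  +wl: 3
  step 16. node 3  ⊔preds=[-4,4]  new=[-4,4]  stable

Least fixpoint reached:
  node 0: [-4,-2]
  node 1: [-3,-1]
  node 2: [-4,4]
  node 3: [-4,4]
  node 4: ⊥
  node 5: ⊥

16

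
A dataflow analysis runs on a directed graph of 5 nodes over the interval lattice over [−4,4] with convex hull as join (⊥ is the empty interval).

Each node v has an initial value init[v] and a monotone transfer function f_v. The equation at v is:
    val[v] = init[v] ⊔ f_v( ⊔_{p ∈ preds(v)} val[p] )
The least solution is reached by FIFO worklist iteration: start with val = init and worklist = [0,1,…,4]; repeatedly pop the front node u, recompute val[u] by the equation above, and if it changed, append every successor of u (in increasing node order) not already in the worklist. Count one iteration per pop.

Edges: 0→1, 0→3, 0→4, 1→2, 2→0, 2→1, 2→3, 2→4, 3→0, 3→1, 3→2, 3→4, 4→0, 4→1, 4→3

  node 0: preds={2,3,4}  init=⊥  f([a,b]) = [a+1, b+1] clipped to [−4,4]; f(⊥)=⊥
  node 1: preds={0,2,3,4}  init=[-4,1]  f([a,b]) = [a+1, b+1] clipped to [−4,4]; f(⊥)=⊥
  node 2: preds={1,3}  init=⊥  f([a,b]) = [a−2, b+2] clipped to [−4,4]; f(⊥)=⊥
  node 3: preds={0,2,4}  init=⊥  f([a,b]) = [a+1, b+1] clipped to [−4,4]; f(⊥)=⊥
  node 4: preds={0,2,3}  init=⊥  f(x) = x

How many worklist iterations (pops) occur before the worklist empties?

12

Iteration log — 12 steps:
  step 1. node 0  ⊔preds=⊥  new=⊥  stable
  step 2. node 1  ⊔preds=⊥  new=[-4,1]  stable
  step 3. node 2  ⊔preds=[-4,1]  new=[-4,3]  old=⊥  +wl: 0,1
  step 4. node 3  ⊔preds=[-4,3]  new=[-3,4]  old=⊥  +wl: 2
  step 5. node 4  ⊔preds=[-4,4]  new=[-4,4]  old=⊥  +wl: 3
  step 6. node 0  ⊔preds=[-4,4]  new=[-3,4]  old=⊥  +wl: 4
  step 7. node 1  ⊔preds=[-4,4]  new=[-4,4]  old=[-4,1]  +wl: 
  step 8. node 2  ⊔preds=[-4,4]  new=[-4,4]  old=[-4,3]  +wl: 0,1
  step 9. node 3  ⊔preds=[-4,4]  new=[-3,4]  stable
  step 10. node 4  ⊔preds=[-4,4]  new=[-4,4]  stable
  step 11. node 0  ⊔preds=[-4,4]  new=[-3,4]  stable
  step 12. node 1  ⊔preds=[-4,4]  new=[-4,4]  stable

Least fixpoint reached:
  node 0: [-3,4]
  node 1: [-4,4]
  node 2: [-4,4]
  node 3: [-3,4]
  node 4: [-4,4]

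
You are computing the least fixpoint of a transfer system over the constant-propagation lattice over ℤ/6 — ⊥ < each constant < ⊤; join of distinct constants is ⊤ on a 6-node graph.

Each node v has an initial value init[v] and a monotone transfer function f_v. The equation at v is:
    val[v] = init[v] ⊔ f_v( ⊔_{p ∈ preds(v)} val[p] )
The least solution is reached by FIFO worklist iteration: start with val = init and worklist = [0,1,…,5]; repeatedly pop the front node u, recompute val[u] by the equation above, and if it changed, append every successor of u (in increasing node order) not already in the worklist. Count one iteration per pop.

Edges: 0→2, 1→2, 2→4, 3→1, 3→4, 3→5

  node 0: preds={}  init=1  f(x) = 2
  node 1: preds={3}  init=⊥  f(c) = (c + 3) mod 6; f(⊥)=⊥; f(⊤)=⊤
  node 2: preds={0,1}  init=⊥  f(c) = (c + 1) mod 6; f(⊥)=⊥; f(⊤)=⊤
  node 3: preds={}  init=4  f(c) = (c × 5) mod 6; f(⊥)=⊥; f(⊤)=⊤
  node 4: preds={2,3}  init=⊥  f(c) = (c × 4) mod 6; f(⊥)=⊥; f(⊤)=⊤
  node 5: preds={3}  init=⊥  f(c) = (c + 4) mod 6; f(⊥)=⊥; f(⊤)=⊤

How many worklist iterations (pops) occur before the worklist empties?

6

Worklist (6 pops):
  #1 pop 0: in=⊥ → ⊤ (was 1); enqueue []
  #2 pop 1: in=4 → 1 (was ⊥); enqueue []
  #3 pop 2: in=⊤ → ⊤ (was ⊥); enqueue []
  #4 pop 3: in=⊥ → 4 (no change)
  #5 pop 4: in=⊤ → ⊤ (was ⊥); enqueue []
  #6 pop 5: in=4 → 2 (was ⊥); enqueue []

Fixpoint:
  val[0] = ⊤
  val[1] = 1
  val[2] = ⊤
  val[3] = 4
  val[4] = ⊤
  val[5] = 2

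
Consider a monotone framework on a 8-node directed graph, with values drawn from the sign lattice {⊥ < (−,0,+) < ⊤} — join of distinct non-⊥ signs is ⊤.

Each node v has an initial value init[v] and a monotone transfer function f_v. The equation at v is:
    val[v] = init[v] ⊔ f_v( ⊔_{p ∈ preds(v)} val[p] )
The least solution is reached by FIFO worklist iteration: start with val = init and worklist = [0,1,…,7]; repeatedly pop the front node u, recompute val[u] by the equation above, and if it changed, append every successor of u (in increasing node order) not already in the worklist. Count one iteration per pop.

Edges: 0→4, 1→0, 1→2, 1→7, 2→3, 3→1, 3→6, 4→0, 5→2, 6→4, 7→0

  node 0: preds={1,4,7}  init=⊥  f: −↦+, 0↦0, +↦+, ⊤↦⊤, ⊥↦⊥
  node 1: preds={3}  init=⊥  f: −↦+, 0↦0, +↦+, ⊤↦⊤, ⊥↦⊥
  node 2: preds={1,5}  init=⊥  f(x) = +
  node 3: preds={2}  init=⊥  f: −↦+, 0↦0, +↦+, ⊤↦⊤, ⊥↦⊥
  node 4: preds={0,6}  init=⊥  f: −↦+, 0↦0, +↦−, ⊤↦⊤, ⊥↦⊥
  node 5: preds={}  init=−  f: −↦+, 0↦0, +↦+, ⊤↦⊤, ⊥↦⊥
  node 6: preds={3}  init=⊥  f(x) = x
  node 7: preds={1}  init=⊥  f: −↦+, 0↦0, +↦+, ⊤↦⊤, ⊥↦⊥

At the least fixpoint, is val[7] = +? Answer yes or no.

yes

Worklist (15 pops):
  #1 pop 0: in=⊥ → ⊥ (no change)
  #2 pop 1: in=⊥ → ⊥ (no change)
  #3 pop 2: in=− → + (was ⊥); enqueue []
  #4 pop 3: in=+ → + (was ⊥); enqueue [1]
  #5 pop 4: in=⊥ → ⊥ (no change)
  #6 pop 5: in=⊥ → − (no change)
  #7 pop 6: in=+ → + (was ⊥); enqueue [4]
  #8 pop 7: in=⊥ → ⊥ (no change)
  #9 pop 1: in=+ → + (was ⊥); enqueue [0,2,7]
  #10 pop 4: in=+ → − (was ⊥); enqueue []
  #11 pop 0: in=⊤ → ⊤ (was ⊥); enqueue [4]
  #12 pop 2: in=⊤ → + (no change)
  #13 pop 7: in=+ → + (was ⊥); enqueue [0]
  #14 pop 4: in=⊤ → ⊤ (was −); enqueue []
  #15 pop 0: in=⊤ → ⊤ (no change)

Fixpoint:
  val[0] = ⊤
  val[1] = +
  val[2] = +
  val[3] = +
  val[4] = ⊤
  val[5] = −
  val[6] = +
  val[7] = +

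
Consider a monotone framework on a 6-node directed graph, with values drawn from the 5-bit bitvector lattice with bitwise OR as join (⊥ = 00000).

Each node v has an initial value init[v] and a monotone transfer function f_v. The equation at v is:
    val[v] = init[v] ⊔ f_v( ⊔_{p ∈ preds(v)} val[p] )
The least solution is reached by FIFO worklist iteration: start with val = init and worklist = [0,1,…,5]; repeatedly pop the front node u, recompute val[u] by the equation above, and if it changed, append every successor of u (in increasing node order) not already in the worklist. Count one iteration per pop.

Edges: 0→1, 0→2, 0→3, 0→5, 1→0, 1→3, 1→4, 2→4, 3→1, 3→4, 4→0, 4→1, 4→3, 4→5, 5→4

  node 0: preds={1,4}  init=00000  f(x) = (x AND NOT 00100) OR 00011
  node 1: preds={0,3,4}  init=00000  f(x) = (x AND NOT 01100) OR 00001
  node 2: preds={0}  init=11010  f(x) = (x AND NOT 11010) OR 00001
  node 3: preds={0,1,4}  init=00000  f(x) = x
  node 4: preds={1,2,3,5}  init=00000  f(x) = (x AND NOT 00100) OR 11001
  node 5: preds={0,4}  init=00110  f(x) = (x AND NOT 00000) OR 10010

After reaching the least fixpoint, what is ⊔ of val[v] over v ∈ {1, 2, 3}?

11011

Worklist (14 pops):
  #1 pop 0: in=00000 → 00011 (was 00000); enqueue []
  #2 pop 1: in=00011 → 00011 (was 00000); enqueue [0]
  #3 pop 2: in=00011 → 11011 (was 11010); enqueue []
  #4 pop 3: in=00011 → 00011 (was 00000); enqueue [1]
  #5 pop 4: in=11111 → 11011 (was 00000); enqueue [3]
  #6 pop 5: in=11011 → 11111 (was 00110); enqueue [4]
  #7 pop 0: in=11011 → 11011 (was 00011); enqueue [2,5]
  #8 pop 1: in=11011 → 10011 (was 00011); enqueue [0]
  #9 pop 3: in=11011 → 11011 (was 00011); enqueue [1]
  #10 pop 4: in=11111 → 11011 (no change)
  #11 pop 2: in=11011 → 11011 (no change)
  #12 pop 5: in=11011 → 11111 (no change)
  #13 pop 0: in=11011 → 11011 (no change)
  #14 pop 1: in=11011 → 10011 (no change)

Fixpoint:
  val[0] = 11011
  val[1] = 10011
  val[2] = 11011
  val[3] = 11011
  val[4] = 11011
  val[5] = 11111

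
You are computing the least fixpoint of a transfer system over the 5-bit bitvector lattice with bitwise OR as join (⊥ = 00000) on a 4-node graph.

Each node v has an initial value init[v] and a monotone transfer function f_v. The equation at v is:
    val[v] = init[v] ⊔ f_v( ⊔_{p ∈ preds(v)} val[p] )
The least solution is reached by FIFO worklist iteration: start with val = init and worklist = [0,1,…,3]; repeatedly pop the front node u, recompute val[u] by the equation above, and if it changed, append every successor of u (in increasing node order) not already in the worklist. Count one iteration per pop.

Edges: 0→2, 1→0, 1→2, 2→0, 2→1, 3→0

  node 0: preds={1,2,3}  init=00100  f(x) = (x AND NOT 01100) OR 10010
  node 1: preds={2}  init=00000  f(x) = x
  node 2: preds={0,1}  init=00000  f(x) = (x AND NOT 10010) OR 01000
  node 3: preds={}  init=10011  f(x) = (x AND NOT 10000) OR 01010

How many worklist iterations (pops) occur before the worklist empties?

Worklist (8 pops):
  #1 pop 0: in=10011 → 10111 (was 00100); enqueue []
  #2 pop 1: in=00000 → 00000 (no change)
  #3 pop 2: in=10111 → 01101 (was 00000); enqueue [0,1]
  #4 pop 3: in=00000 → 11011 (was 10011); enqueue []
  #5 pop 0: in=11111 → 10111 (no change)
  #6 pop 1: in=01101 → 01101 (was 00000); enqueue [0,2]
  #7 pop 0: in=11111 → 10111 (no change)
  #8 pop 2: in=11111 → 01101 (no change)

Fixpoint:
  val[0] = 10111
  val[1] = 01101
  val[2] = 01101
  val[3] = 11011

8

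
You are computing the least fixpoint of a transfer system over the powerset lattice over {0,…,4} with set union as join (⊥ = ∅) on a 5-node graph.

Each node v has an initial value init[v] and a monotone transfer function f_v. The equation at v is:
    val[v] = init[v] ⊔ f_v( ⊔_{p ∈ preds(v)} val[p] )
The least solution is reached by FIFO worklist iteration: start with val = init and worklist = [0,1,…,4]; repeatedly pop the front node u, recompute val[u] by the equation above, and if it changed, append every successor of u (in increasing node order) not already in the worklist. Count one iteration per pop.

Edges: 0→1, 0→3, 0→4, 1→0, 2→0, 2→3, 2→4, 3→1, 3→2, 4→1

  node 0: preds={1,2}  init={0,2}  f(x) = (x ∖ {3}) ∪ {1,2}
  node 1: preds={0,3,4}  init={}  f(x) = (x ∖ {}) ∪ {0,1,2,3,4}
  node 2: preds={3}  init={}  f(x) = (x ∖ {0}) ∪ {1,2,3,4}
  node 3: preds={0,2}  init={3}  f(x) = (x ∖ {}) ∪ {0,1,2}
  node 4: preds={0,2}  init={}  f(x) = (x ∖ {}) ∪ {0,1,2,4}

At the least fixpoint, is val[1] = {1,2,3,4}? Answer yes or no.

no

Iteration log — 10 steps:
  step 1. node 0  ⊔preds={}  new={0,1,2}  old={0,2}  +wl: 
  step 2. node 1  ⊔preds={0,1,2,3}  new={0,1,2,3,4}  old={}  +wl: 0
  step 3. node 2  ⊔preds={3}  new={1,2,3,4}  old={}  +wl: 
  step 4. node 3  ⊔preds={0,1,2,3,4}  new={0,1,2,3,4}  old={3}  +wl: 1,2
  step 5. node 4  ⊔preds={0,1,2,3,4}  new={0,1,2,3,4}  old={}  +wl: 
  step 6. node 0  ⊔preds={0,1,2,3,4}  new={0,1,2,4}  old={0,1,2}  +wl: 3,4
  step 7. node 1  ⊔preds={0,1,2,3,4}  new={0,1,2,3,4}  stable
  step 8. node 2  ⊔preds={0,1,2,3,4}  new={1,2,3,4}  stable
  step 9. node 3  ⊔preds={0,1,2,3,4}  new={0,1,2,3,4}  stable
  step 10. node 4  ⊔preds={0,1,2,3,4}  new={0,1,2,3,4}  stable

Least fixpoint reached:
  node 0: {0,1,2,4}
  node 1: {0,1,2,3,4}
  node 2: {1,2,3,4}
  node 3: {0,1,2,3,4}
  node 4: {0,1,2,3,4}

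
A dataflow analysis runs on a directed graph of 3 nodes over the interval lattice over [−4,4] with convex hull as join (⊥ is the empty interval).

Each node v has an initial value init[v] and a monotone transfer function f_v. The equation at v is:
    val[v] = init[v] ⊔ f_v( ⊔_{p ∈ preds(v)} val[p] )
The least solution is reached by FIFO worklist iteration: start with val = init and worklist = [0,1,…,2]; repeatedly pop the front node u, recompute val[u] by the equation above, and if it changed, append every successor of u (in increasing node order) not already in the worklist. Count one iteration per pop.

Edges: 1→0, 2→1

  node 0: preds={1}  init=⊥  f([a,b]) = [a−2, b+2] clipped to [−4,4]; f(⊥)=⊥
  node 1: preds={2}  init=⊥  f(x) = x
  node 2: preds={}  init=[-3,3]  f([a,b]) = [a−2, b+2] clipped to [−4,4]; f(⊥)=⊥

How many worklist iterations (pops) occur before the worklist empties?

4

Trace (4 dequeues):
  [1] u=0 | in ⊥ | out ⊥ | ==
  [2] u=1 | in [-3,3] | out [-3,3] | prev ⊥ | push {0}
  [3] u=2 | in ⊥ | out [-3,3] | ==
  [4] u=0 | in [-3,3] | out [-4,4] | prev ⊥ | push {}

Converged values:
  [0] [-4,4]
  [1] [-3,3]
  [2] [-3,3]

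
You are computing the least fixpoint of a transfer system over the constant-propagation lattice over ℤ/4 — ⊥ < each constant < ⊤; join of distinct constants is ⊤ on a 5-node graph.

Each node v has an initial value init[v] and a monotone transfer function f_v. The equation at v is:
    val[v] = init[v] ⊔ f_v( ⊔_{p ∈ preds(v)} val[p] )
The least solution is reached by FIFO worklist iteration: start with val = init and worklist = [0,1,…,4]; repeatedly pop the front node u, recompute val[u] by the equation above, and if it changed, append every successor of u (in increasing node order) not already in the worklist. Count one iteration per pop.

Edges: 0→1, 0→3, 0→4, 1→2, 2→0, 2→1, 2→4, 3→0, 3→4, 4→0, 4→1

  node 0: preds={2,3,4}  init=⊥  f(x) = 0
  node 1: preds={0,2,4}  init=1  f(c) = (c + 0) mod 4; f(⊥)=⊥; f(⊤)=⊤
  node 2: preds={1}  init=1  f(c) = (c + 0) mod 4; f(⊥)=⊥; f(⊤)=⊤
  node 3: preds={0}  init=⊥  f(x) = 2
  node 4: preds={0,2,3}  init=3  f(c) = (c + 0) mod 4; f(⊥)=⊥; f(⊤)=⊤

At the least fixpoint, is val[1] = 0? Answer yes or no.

no

Worklist (7 pops):
  #1 pop 0: in=⊤ → 0 (was ⊥); enqueue []
  #2 pop 1: in=⊤ → ⊤ (was 1); enqueue []
  #3 pop 2: in=⊤ → ⊤ (was 1); enqueue [0,1]
  #4 pop 3: in=0 → 2 (was ⊥); enqueue []
  #5 pop 4: in=⊤ → ⊤ (was 3); enqueue []
  #6 pop 0: in=⊤ → 0 (no change)
  #7 pop 1: in=⊤ → ⊤ (no change)

Fixpoint:
  val[0] = 0
  val[1] = ⊤
  val[2] = ⊤
  val[3] = 2
  val[4] = ⊤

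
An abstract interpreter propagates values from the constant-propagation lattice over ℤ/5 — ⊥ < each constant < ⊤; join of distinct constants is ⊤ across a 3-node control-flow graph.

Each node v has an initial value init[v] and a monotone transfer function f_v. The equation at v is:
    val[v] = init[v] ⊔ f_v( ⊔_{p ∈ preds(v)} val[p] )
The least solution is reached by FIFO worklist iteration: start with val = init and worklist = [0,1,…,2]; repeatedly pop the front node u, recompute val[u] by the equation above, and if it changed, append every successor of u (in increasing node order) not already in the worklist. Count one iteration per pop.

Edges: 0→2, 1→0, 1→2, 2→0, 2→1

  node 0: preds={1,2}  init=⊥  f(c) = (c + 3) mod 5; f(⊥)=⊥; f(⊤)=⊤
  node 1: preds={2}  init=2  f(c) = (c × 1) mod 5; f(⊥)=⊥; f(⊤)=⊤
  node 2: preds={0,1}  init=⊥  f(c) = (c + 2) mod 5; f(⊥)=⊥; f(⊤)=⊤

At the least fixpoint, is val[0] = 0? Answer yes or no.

Trace (7 dequeues):
  [1] u=0 | in 2 | out 0 | prev ⊥ | push {}
  [2] u=1 | in ⊥ | out 2 | ==
  [3] u=2 | in ⊤ | out ⊤ | prev ⊥ | push {0,1}
  [4] u=0 | in ⊤ | out ⊤ | prev 0 | push {2}
  [5] u=1 | in ⊤ | out ⊤ | prev 2 | push {0}
  [6] u=2 | in ⊤ | out ⊤ | ==
  [7] u=0 | in ⊤ | out ⊤ | ==

Converged values:
  [0] ⊤
  [1] ⊤
  [2] ⊤

no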